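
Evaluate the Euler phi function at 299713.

281424

Factor: 299713 = 23 · 83 · 157.
φ(299713) = (23−1) · (83−1) · (157−1) = 22 · 82 · 156 = 281424.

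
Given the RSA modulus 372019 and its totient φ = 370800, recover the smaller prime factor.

601

φ(n) = (p−1)(q−1) = n − (p+q) + 1, so p + q = 372019 − 370800 + 1 = 1220.
p and q are the roots of t² − 1220t + 372019 = 0.
Discriminant: 1220² − 4·372019 = 1488400 − 1488076 = 324; √324 = 18.
q = (1220 − 18)/2 = 601, p = (1220 + 18)/2 = 619.
Check: 601 · 619 = 372019.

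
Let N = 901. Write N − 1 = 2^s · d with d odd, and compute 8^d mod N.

901 − 1 = 900 = 2^2 · 225, so d = 225.
8^1 ≡ 8 (mod 901)
8^2 ≡ 8^2 = 64 ≡ 64 (mod 901)
8^4 ≡ 64^2 = 4096 ≡ 492 (mod 901)
8^8 ≡ 492^2 = 242064 ≡ 596 (mod 901)
8^16 ≡ 596^2 = 355216 ≡ 222 (mod 901)
8^32 ≡ 222^2 = 49284 ≡ 630 (mod 901)
8^64 ≡ 630^2 = 396900 ≡ 460 (mod 901)
8^128 ≡ 460^2 = 211600 ≡ 766 (mod 901)
225 = 128 + 64 + 32 + 1 in binary powers of 2.
So 8^225 ≡ 766 · 460 · 630 · 8 ≡ 875 (mod 901).
Squaring chain: 875 → 676; never reaches −1, so base 8 is a Miller–Rabin witness that 901 is composite.

875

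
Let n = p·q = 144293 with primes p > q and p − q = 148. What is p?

461

Since p = q + 148, we have 144293 = q(q + 148), so q² + 148q − 144293 = 0.
Discriminant: 148² + 4·144293 = 21904 + 577172 = 599076; √599076 = 774.
q = (−148 + 774)/2 = 313, and p = q + 148 = 461.
Check: 313 · 461 = 144293.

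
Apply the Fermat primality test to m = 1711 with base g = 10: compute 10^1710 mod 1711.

10^1 ≡ 10 (mod 1711)
10^2 ≡ 10^2 = 100 ≡ 100 (mod 1711)
10^4 ≡ 100^2 = 10000 ≡ 1445 (mod 1711)
10^8 ≡ 1445^2 = 2088025 ≡ 605 (mod 1711)
10^16 ≡ 605^2 = 366025 ≡ 1582 (mod 1711)
10^32 ≡ 1582^2 = 2502724 ≡ 1242 (mod 1711)
10^64 ≡ 1242^2 = 1542564 ≡ 953 (mod 1711)
10^128 ≡ 953^2 = 908209 ≡ 1379 (mod 1711)
10^256 ≡ 1379^2 = 1901641 ≡ 720 (mod 1711)
10^512 ≡ 720^2 = 518400 ≡ 1678 (mod 1711)
10^1024 ≡ 1678^2 = 2815684 ≡ 1089 (mod 1711)
1710 = 1024 + 512 + 128 + 32 + 8 + 4 + 2 in binary powers of 2.
So 10^1710 ≡ 1089 · 1678 · 1379 · 1242 · 605 · 1445 · 100 ≡ 1115 (mod 1711).
Since 1115 ≠ 1, base 10 is a Fermat witness: 1711 is composite.

1115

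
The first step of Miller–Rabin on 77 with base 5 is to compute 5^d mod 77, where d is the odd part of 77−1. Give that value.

75

77 − 1 = 76 = 2^2 · 19, so d = 19.
5^1 ≡ 5 (mod 77)
5^2 ≡ 5^2 = 25 ≡ 25 (mod 77)
5^4 ≡ 25^2 = 625 ≡ 9 (mod 77)
5^8 ≡ 9^2 = 81 ≡ 4 (mod 77)
5^16 ≡ 4^2 = 16 ≡ 16 (mod 77)
19 = 16 + 2 + 1 in binary powers of 2.
So 5^19 ≡ 16 · 25 · 5 ≡ 75 (mod 77).
Squaring chain: 75 → 4; never reaches −1, so base 5 is a Miller–Rabin witness that 77 is composite.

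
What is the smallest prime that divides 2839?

17

2839 is odd.
Digit sum 22, not divisible by 3.
Ends in 9: not divisible by 5.
7: 2839 = 7·405 + 4
11: 2839 = 11·258 + 1
13: 2839 = 13·218 + 5
17: 2839 = 17·167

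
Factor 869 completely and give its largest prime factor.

79

869 = 11 · 79
79 is prime.
So 869 = 11 · 79; the largest prime factor is 79.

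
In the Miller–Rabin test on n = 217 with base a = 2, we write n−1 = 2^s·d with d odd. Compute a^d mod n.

217 − 1 = 216 = 2^3 · 27, so d = 27.
2^1 ≡ 2 (mod 217)
2^2 ≡ 2^2 = 4 ≡ 4 (mod 217)
2^4 ≡ 4^2 = 16 ≡ 16 (mod 217)
2^8 ≡ 16^2 = 256 ≡ 39 (mod 217)
2^16 ≡ 39^2 = 1521 ≡ 2 (mod 217)
27 = 16 + 8 + 2 + 1 in binary powers of 2.
So 2^27 ≡ 2 · 39 · 4 · 2 ≡ 190 (mod 217).
Squaring chain: 190 → 78 → 8; never reaches −1, so base 2 is a Miller–Rabin witness that 217 is composite.

190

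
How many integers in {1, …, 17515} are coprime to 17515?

Factor: 17515 = 5 · 31 · 113.
φ(17515) = (5−1) · (31−1) · (113−1) = 4 · 30 · 112 = 13440.

13440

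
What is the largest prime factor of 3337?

71

3337 = 47 · 71
71 is prime.
So 3337 = 47 · 71; the largest prime factor is 71.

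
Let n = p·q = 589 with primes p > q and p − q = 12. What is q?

19

Since p = q + 12, we have 589 = q(q + 12), so q² + 12q − 589 = 0.
Discriminant: 12² + 4·589 = 144 + 2356 = 2500; √2500 = 50.
q = (−12 + 50)/2 = 19, and p = q + 12 = 31.
Check: 19 · 31 = 589.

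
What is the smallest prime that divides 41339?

67

41339 is odd.
Digit sum 20, not divisible by 3.
Ends in 9: not divisible by 5.
7: 41339 = 7·5905 + 4
11: 41339 = 11·3758 + 1
13: 41339 = 13·3179 + 12
17: 41339 = 17·2431 + 12
19: 41339 = 19·2175 + 14
23: 41339 = 23·1797 + 8
29: 41339 = 29·1425 + 14
31: 41339 = 31·1333 + 16
37: 41339 = 37·1117 + 10
41: 41339 = 41·1008 + 11
43: 41339 = 43·961 + 16
47: 41339 = 47·879 + 26
53: 41339 = 53·779 + 52
59: 41339 = 59·700 + 39
61: 41339 = 61·677 + 42
67: 41339 = 67·617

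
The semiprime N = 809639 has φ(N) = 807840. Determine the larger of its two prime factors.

φ(n) = (p−1)(q−1) = n − (p+q) + 1, so p + q = 809639 − 807840 + 1 = 1800.
p and q are the roots of t² − 1800t + 809639 = 0.
Discriminant: 1800² − 4·809639 = 3240000 − 3238556 = 1444; √1444 = 38.
q = (1800 − 38)/2 = 881, p = (1800 + 38)/2 = 919.
Check: 881 · 919 = 809639.

919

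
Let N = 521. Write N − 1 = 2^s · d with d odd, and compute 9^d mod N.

521 − 1 = 520 = 2^3 · 65, so d = 65.
9^1 ≡ 9 (mod 521)
9^2 ≡ 9^2 = 81 ≡ 81 (mod 521)
9^4 ≡ 81^2 = 6561 ≡ 309 (mod 521)
9^8 ≡ 309^2 = 95481 ≡ 138 (mod 521)
9^16 ≡ 138^2 = 19044 ≡ 288 (mod 521)
9^32 ≡ 288^2 = 82944 ≡ 105 (mod 521)
9^64 ≡ 105^2 = 11025 ≡ 84 (mod 521)
65 = 64 + 1 in binary powers of 2.
So 9^65 ≡ 84 · 9 ≡ 235 (mod 521).
Squaring chain: 235 → 520 → 1; reaches −1, so base 9 does not prove 521 composite.

235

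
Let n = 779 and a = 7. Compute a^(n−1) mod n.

7^1 ≡ 7 (mod 779)
7^2 ≡ 7^2 = 49 ≡ 49 (mod 779)
7^4 ≡ 49^2 = 2401 ≡ 64 (mod 779)
7^8 ≡ 64^2 = 4096 ≡ 201 (mod 779)
7^16 ≡ 201^2 = 40401 ≡ 672 (mod 779)
7^32 ≡ 672^2 = 451584 ≡ 543 (mod 779)
7^64 ≡ 543^2 = 294849 ≡ 387 (mod 779)
7^128 ≡ 387^2 = 149769 ≡ 201 (mod 779)
7^256 ≡ 201^2 = 40401 ≡ 672 (mod 779)
7^512 ≡ 672^2 = 451584 ≡ 543 (mod 779)
778 = 512 + 256 + 8 + 2 in binary powers of 2.
So 7^778 ≡ 543 · 672 · 201 · 49 ≡ 292 (mod 779).
Since 292 ≠ 1, base 7 is a Fermat witness: 779 is composite.

292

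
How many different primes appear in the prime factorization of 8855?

8855 = 5 · 1771
1771 = 7 · 253
253 = 11 · 23
8855 = 5 · 7 · 11 · 23, which has 4 distinct prime factors.

4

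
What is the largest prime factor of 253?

23

253 = 11 · 23
23 is prime.
So 253 = 11 · 23; the largest prime factor is 23.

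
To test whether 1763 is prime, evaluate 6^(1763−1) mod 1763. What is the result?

6^1 ≡ 6 (mod 1763)
6^2 ≡ 6^2 = 36 ≡ 36 (mod 1763)
6^4 ≡ 36^2 = 1296 ≡ 1296 (mod 1763)
6^8 ≡ 1296^2 = 1679616 ≡ 1240 (mod 1763)
6^16 ≡ 1240^2 = 1537600 ≡ 264 (mod 1763)
6^32 ≡ 264^2 = 69696 ≡ 939 (mod 1763)
6^64 ≡ 939^2 = 881721 ≡ 221 (mod 1763)
6^128 ≡ 221^2 = 48841 ≡ 1240 (mod 1763)
6^256 ≡ 1240^2 = 1537600 ≡ 264 (mod 1763)
6^512 ≡ 264^2 = 69696 ≡ 939 (mod 1763)
6^1024 ≡ 939^2 = 881721 ≡ 221 (mod 1763)
1762 = 1024 + 512 + 128 + 64 + 32 + 2 in binary powers of 2.
So 6^1762 ≡ 221 · 939 · 1240 · 221 · 939 · 36 ≡ 651 (mod 1763).
Since 651 ≠ 1, base 6 is a Fermat witness: 1763 is composite.

651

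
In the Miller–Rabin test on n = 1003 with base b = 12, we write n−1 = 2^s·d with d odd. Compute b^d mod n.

1003 − 1 = 1002 = 2^1 · 501, so d = 501.
12^1 ≡ 12 (mod 1003)
12^2 ≡ 12^2 = 144 ≡ 144 (mod 1003)
12^4 ≡ 144^2 = 20736 ≡ 676 (mod 1003)
12^8 ≡ 676^2 = 456976 ≡ 611 (mod 1003)
12^16 ≡ 611^2 = 373321 ≡ 205 (mod 1003)
12^32 ≡ 205^2 = 42025 ≡ 902 (mod 1003)
12^64 ≡ 902^2 = 813604 ≡ 171 (mod 1003)
12^128 ≡ 171^2 = 29241 ≡ 154 (mod 1003)
12^256 ≡ 154^2 = 23716 ≡ 647 (mod 1003)
501 = 256 + 128 + 64 + 32 + 16 + 4 + 1 in binary powers of 2.
So 12^501 ≡ 647 · 154 · 171 · 902 · 205 · 676 · 12 ≡ 139 (mod 1003).
Squaring chain: 139; never reaches −1, so base 12 is a Miller–Rabin witness that 1003 is composite.

139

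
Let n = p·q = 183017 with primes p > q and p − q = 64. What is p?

Since p = q + 64, we have 183017 = q(q + 64), so q² + 64q − 183017 = 0.
Discriminant: 64² + 4·183017 = 4096 + 732068 = 736164; √736164 = 858.
q = (−64 + 858)/2 = 397, and p = q + 64 = 461.
Check: 397 · 461 = 183017.

461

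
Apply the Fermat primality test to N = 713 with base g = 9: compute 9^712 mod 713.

289

9^1 ≡ 9 (mod 713)
9^2 ≡ 9^2 = 81 ≡ 81 (mod 713)
9^4 ≡ 81^2 = 6561 ≡ 144 (mod 713)
9^8 ≡ 144^2 = 20736 ≡ 59 (mod 713)
9^16 ≡ 59^2 = 3481 ≡ 629 (mod 713)
9^32 ≡ 629^2 = 395641 ≡ 639 (mod 713)
9^64 ≡ 639^2 = 408321 ≡ 485 (mod 713)
9^128 ≡ 485^2 = 235225 ≡ 648 (mod 713)
9^256 ≡ 648^2 = 419904 ≡ 660 (mod 713)
9^512 ≡ 660^2 = 435600 ≡ 670 (mod 713)
712 = 512 + 128 + 64 + 8 in binary powers of 2.
So 9^712 ≡ 670 · 648 · 485 · 59 ≡ 289 (mod 713).
Since 289 ≠ 1, base 9 is a Fermat witness: 713 is composite.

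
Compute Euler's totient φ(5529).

3456

Factor: 5529 = 3 · 19 · 97.
φ(5529) = (3−1) · (19−1) · (97−1) = 2 · 18 · 96 = 3456.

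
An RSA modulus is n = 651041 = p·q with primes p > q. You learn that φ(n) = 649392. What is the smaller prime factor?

653

φ(n) = (p−1)(q−1) = n − (p+q) + 1, so p + q = 651041 − 649392 + 1 = 1650.
p and q are the roots of t² − 1650t + 651041 = 0.
Discriminant: 1650² − 4·651041 = 2722500 − 2604164 = 118336; √118336 = 344.
q = (1650 − 344)/2 = 653, p = (1650 + 344)/2 = 997.
Check: 653 · 997 = 651041.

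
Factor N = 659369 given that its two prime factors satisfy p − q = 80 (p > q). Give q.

Since p = q + 80, we have 659369 = q(q + 80), so q² + 80q − 659369 = 0.
Discriminant: 80² + 4·659369 = 6400 + 2637476 = 2643876; √2643876 = 1626.
q = (−80 + 1626)/2 = 773, and p = q + 80 = 853.
Check: 773 · 853 = 659369.

773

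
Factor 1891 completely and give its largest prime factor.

1891 = 31 · 61
61 is prime.
So 1891 = 31 · 61; the largest prime factor is 61.

61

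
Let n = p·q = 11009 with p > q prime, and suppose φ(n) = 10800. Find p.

109

φ(n) = (p−1)(q−1) = n − (p+q) + 1, so p + q = 11009 − 10800 + 1 = 210.
p and q are the roots of t² − 210t + 11009 = 0.
Discriminant: 210² − 4·11009 = 44100 − 44036 = 64; √64 = 8.
q = (210 − 8)/2 = 101, p = (210 + 8)/2 = 109.
Check: 101 · 109 = 11009.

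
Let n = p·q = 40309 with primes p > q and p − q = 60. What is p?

233

Since p = q + 60, we have 40309 = q(q + 60), so q² + 60q − 40309 = 0.
Discriminant: 60² + 4·40309 = 3600 + 161236 = 164836; √164836 = 406.
q = (−60 + 406)/2 = 173, and p = q + 60 = 233.
Check: 173 · 233 = 40309.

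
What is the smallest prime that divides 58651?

58651 is odd.
Digit sum 25, not divisible by 3.
Ends in 1: not divisible by 5.
7: 58651 = 7·8378 + 5
11: 58651 = 11·5331 + 10
13: 58651 = 13·4511 + 8
17: 58651 = 17·3450 + 1
19: 58651 = 19·3086 + 17
23: 58651 = 23·2550 + 1
29: 58651 = 29·2022 + 13
31: 58651 = 31·1891 + 30
37: 58651 = 37·1585 + 6
41: 58651 = 41·1430 + 21
43: 58651 = 43·1363 + 42
47: 58651 = 47·1247 + 42
53: 58651 = 53·1106 + 33
59: 58651 = 59·994 + 5
61: 58651 = 61·961 + 30
67: 58651 = 67·875 + 26
71: 58651 = 71·826 + 5
73: 58651 = 73·803 + 32
79: 58651 = 79·742 + 33
83: 58651 = 83·706 + 53
89: 58651 = 89·659

89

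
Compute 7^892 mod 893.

653

7^1 ≡ 7 (mod 893)
7^2 ≡ 7^2 = 49 ≡ 49 (mod 893)
7^4 ≡ 49^2 = 2401 ≡ 615 (mod 893)
7^8 ≡ 615^2 = 378225 ≡ 486 (mod 893)
7^16 ≡ 486^2 = 236196 ≡ 444 (mod 893)
7^32 ≡ 444^2 = 197136 ≡ 676 (mod 893)
7^64 ≡ 676^2 = 456976 ≡ 653 (mod 893)
7^128 ≡ 653^2 = 426409 ≡ 448 (mod 893)
7^256 ≡ 448^2 = 200704 ≡ 672 (mod 893)
7^512 ≡ 672^2 = 451584 ≡ 619 (mod 893)
892 = 512 + 256 + 64 + 32 + 16 + 8 + 4 in binary powers of 2.
So 7^892 ≡ 619 · 672 · 653 · 676 · 444 · 486 · 615 ≡ 653 (mod 893).
Since 653 ≠ 1, base 7 is a Fermat witness: 893 is composite.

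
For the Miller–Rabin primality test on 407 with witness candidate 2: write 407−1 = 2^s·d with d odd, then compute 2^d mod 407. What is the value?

407 − 1 = 406 = 2^1 · 203, so d = 203.
2^1 ≡ 2 (mod 407)
2^2 ≡ 2^2 = 4 ≡ 4 (mod 407)
2^4 ≡ 4^2 = 16 ≡ 16 (mod 407)
2^8 ≡ 16^2 = 256 ≡ 256 (mod 407)
2^16 ≡ 256^2 = 65536 ≡ 9 (mod 407)
2^32 ≡ 9^2 = 81 ≡ 81 (mod 407)
2^64 ≡ 81^2 = 6561 ≡ 49 (mod 407)
2^128 ≡ 49^2 = 2401 ≡ 366 (mod 407)
203 = 128 + 64 + 8 + 2 + 1 in binary powers of 2.
So 2^203 ≡ 366 · 49 · 256 · 4 · 2 ≡ 338 (mod 407).
Squaring chain: 338; never reaches −1, so base 2 is a Miller–Rabin witness that 407 is composite.

338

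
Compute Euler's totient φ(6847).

6640

Factor: 6847 = 41 · 167.
φ(6847) = (41−1) · (167−1) = 40 · 166 = 6640.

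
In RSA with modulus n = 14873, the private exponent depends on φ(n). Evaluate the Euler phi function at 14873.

Factor: 14873 = 107 · 139.
φ(14873) = (107−1) · (139−1) = 106 · 138 = 14628.

14628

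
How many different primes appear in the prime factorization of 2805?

4

2805 = 3 · 935
935 = 5 · 187
187 = 11 · 17
2805 = 3 · 5 · 11 · 17, which has 4 distinct prime factors.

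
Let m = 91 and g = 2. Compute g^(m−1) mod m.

2^1 ≡ 2 (mod 91)
2^2 ≡ 2^2 = 4 ≡ 4 (mod 91)
2^4 ≡ 4^2 = 16 ≡ 16 (mod 91)
2^8 ≡ 16^2 = 256 ≡ 74 (mod 91)
2^16 ≡ 74^2 = 5476 ≡ 16 (mod 91)
2^32 ≡ 16^2 = 256 ≡ 74 (mod 91)
2^64 ≡ 74^2 = 5476 ≡ 16 (mod 91)
90 = 64 + 16 + 8 + 2 in binary powers of 2.
So 2^90 ≡ 16 · 16 · 74 · 4 ≡ 64 (mod 91).
Since 64 ≠ 1, base 2 is a Fermat witness: 91 is composite.

64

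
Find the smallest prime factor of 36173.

36173 is odd.
Digit sum 20, not divisible by 3.
Ends in 3: not divisible by 5.
7: 36173 = 7·5167 + 4
11: 36173 = 11·3288 + 5
13: 36173 = 13·2782 + 7
17: 36173 = 17·2127 + 14
19: 36173 = 19·1903 + 16
23: 36173 = 23·1572 + 17
29: 36173 = 29·1247 + 10
31: 36173 = 31·1166 + 27
37: 36173 = 37·977 + 24
41: 36173 = 41·882 + 11
43: 36173 = 43·841 + 10
47: 36173 = 47·769 + 30
53: 36173 = 53·682 + 27
59: 36173 = 59·613 + 6
61: 36173 = 61·593

61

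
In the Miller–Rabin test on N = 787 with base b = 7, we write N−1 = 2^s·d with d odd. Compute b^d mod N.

787 − 1 = 786 = 2^1 · 393, so d = 393.
7^1 ≡ 7 (mod 787)
7^2 ≡ 7^2 = 49 ≡ 49 (mod 787)
7^4 ≡ 49^2 = 2401 ≡ 40 (mod 787)
7^8 ≡ 40^2 = 1600 ≡ 26 (mod 787)
7^16 ≡ 26^2 = 676 ≡ 676 (mod 787)
7^32 ≡ 676^2 = 456976 ≡ 516 (mod 787)
7^64 ≡ 516^2 = 266256 ≡ 250 (mod 787)
7^128 ≡ 250^2 = 62500 ≡ 327 (mod 787)
7^256 ≡ 327^2 = 106929 ≡ 684 (mod 787)
393 = 256 + 128 + 8 + 1 in binary powers of 2.
So 7^393 ≡ 684 · 327 · 26 · 7 ≡ 1 (mod 787).
Since 7^d ≡ 1 (mod 787), base 7 does not prove 787 composite.

1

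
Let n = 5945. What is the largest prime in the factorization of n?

5945 = 5 · 1189
1189 = 29 · 41
41 is prime.
So 5945 = 5 · 29 · 41; the largest prime factor is 41.

41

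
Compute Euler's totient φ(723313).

Factor: 723313 = 37 · 113 · 173.
φ(723313) = (37−1) · (113−1) · (173−1) = 36 · 112 · 172 = 693504.

693504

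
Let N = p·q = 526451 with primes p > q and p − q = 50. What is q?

701

Since p = q + 50, we have 526451 = q(q + 50), so q² + 50q − 526451 = 0.
Discriminant: 50² + 4·526451 = 2500 + 2105804 = 2108304; √2108304 = 1452.
q = (−50 + 1452)/2 = 701, and p = q + 50 = 751.
Check: 701 · 751 = 526451.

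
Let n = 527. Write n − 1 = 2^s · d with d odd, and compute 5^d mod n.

527 − 1 = 526 = 2^1 · 263, so d = 263.
5^1 ≡ 5 (mod 527)
5^2 ≡ 5^2 = 25 ≡ 25 (mod 527)
5^4 ≡ 25^2 = 625 ≡ 98 (mod 527)
5^8 ≡ 98^2 = 9604 ≡ 118 (mod 527)
5^16 ≡ 118^2 = 13924 ≡ 222 (mod 527)
5^32 ≡ 222^2 = 49284 ≡ 273 (mod 527)
5^64 ≡ 273^2 = 74529 ≡ 222 (mod 527)
5^128 ≡ 222^2 = 49284 ≡ 273 (mod 527)
5^256 ≡ 273^2 = 74529 ≡ 222 (mod 527)
263 = 256 + 4 + 2 + 1 in binary powers of 2.
So 5^263 ≡ 222 · 98 · 25 · 5 ≡ 180 (mod 527).
Squaring chain: 180; never reaches −1, so base 5 is a Miller–Rabin witness that 527 is composite.

180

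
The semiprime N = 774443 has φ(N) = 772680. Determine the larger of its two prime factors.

941

φ(n) = (p−1)(q−1) = n − (p+q) + 1, so p + q = 774443 − 772680 + 1 = 1764.
p and q are the roots of t² − 1764t + 774443 = 0.
Discriminant: 1764² − 4·774443 = 3111696 − 3097772 = 13924; √13924 = 118.
q = (1764 − 118)/2 = 823, p = (1764 + 118)/2 = 941.
Check: 823 · 941 = 774443.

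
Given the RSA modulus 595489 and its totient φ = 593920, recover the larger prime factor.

929

φ(n) = (p−1)(q−1) = n − (p+q) + 1, so p + q = 595489 − 593920 + 1 = 1570.
p and q are the roots of t² − 1570t + 595489 = 0.
Discriminant: 1570² − 4·595489 = 2464900 − 2381956 = 82944; √82944 = 288.
q = (1570 − 288)/2 = 641, p = (1570 + 288)/2 = 929.
Check: 641 · 929 = 595489.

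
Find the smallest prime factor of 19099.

71

19099 is odd.
Digit sum 28, not divisible by 3.
Ends in 9: not divisible by 5.
7: 19099 = 7·2728 + 3
11: 19099 = 11·1736 + 3
13: 19099 = 13·1469 + 2
17: 19099 = 17·1123 + 8
19: 19099 = 19·1005 + 4
23: 19099 = 23·830 + 9
29: 19099 = 29·658 + 17
31: 19099 = 31·616 + 3
37: 19099 = 37·516 + 7
41: 19099 = 41·465 + 34
43: 19099 = 43·444 + 7
47: 19099 = 47·406 + 17
53: 19099 = 53·360 + 19
59: 19099 = 59·323 + 42
61: 19099 = 61·313 + 6
67: 19099 = 67·285 + 4
71: 19099 = 71·269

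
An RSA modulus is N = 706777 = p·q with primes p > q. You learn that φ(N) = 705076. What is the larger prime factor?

983

φ(n) = (p−1)(q−1) = n − (p+q) + 1, so p + q = 706777 − 705076 + 1 = 1702.
p and q are the roots of t² − 1702t + 706777 = 0.
Discriminant: 1702² − 4·706777 = 2896804 − 2827108 = 69696; √69696 = 264.
q = (1702 − 264)/2 = 719, p = (1702 + 264)/2 = 983.
Check: 719 · 983 = 706777.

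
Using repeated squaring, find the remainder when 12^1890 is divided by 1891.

1

12^1 ≡ 12 (mod 1891)
12^2 ≡ 12^2 = 144 ≡ 144 (mod 1891)
12^4 ≡ 144^2 = 20736 ≡ 1826 (mod 1891)
12^8 ≡ 1826^2 = 3334276 ≡ 443 (mod 1891)
12^16 ≡ 443^2 = 196249 ≡ 1476 (mod 1891)
12^32 ≡ 1476^2 = 2178576 ≡ 144 (mod 1891)
12^64 ≡ 144^2 = 20736 ≡ 1826 (mod 1891)
12^128 ≡ 1826^2 = 3334276 ≡ 443 (mod 1891)
12^256 ≡ 443^2 = 196249 ≡ 1476 (mod 1891)
12^512 ≡ 1476^2 = 2178576 ≡ 144 (mod 1891)
12^1024 ≡ 144^2 = 20736 ≡ 1826 (mod 1891)
1890 = 1024 + 512 + 256 + 64 + 32 + 2 in binary powers of 2.
So 12^1890 ≡ 1826 · 144 · 1476 · 1826 · 144 · 144 ≡ 1 (mod 1891).
Since the result is 1, base 12 gives no evidence that 1891 is composite.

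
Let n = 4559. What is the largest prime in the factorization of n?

4559 = 47 · 97
97 is prime.
So 4559 = 47 · 97; the largest prime factor is 97.

97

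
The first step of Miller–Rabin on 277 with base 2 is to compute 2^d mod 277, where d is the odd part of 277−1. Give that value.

60

277 − 1 = 276 = 2^2 · 69, so d = 69.
2^1 ≡ 2 (mod 277)
2^2 ≡ 2^2 = 4 ≡ 4 (mod 277)
2^4 ≡ 4^2 = 16 ≡ 16 (mod 277)
2^8 ≡ 16^2 = 256 ≡ 256 (mod 277)
2^16 ≡ 256^2 = 65536 ≡ 164 (mod 277)
2^32 ≡ 164^2 = 26896 ≡ 27 (mod 277)
2^64 ≡ 27^2 = 729 ≡ 175 (mod 277)
69 = 64 + 4 + 1 in binary powers of 2.
So 2^69 ≡ 175 · 16 · 2 ≡ 60 (mod 277).
Squaring chain: 60 → 276; reaches −1, so base 2 does not prove 277 composite.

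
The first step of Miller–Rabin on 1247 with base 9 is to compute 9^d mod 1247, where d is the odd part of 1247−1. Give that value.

608

1247 − 1 = 1246 = 2^1 · 623, so d = 623.
9^1 ≡ 9 (mod 1247)
9^2 ≡ 9^2 = 81 ≡ 81 (mod 1247)
9^4 ≡ 81^2 = 6561 ≡ 326 (mod 1247)
9^8 ≡ 326^2 = 106276 ≡ 281 (mod 1247)
9^16 ≡ 281^2 = 78961 ≡ 400 (mod 1247)
9^32 ≡ 400^2 = 160000 ≡ 384 (mod 1247)
9^64 ≡ 384^2 = 147456 ≡ 310 (mod 1247)
9^128 ≡ 310^2 = 96100 ≡ 81 (mod 1247)
9^256 ≡ 81^2 = 6561 ≡ 326 (mod 1247)
9^512 ≡ 326^2 = 106276 ≡ 281 (mod 1247)
623 = 512 + 64 + 32 + 8 + 4 + 2 + 1 in binary powers of 2.
So 9^623 ≡ 281 · 310 · 384 · 281 · 326 · 81 · 9 ≡ 608 (mod 1247).
Squaring chain: 608; never reaches −1, so base 9 is a Miller–Rabin witness that 1247 is composite.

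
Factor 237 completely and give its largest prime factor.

237 = 3 · 79
79 is prime.
So 237 = 3 · 79; the largest prime factor is 79.

79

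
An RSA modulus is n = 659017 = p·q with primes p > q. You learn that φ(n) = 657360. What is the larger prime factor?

φ(n) = (p−1)(q−1) = n − (p+q) + 1, so p + q = 659017 − 657360 + 1 = 1658.
p and q are the roots of t² − 1658t + 659017 = 0.
Discriminant: 1658² − 4·659017 = 2748964 − 2636068 = 112896; √112896 = 336.
q = (1658 − 336)/2 = 661, p = (1658 + 336)/2 = 997.
Check: 661 · 997 = 659017.

997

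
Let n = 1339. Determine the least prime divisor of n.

1339 is odd.
Digit sum 16, not divisible by 3.
Ends in 9: not divisible by 5.
7: 1339 = 7·191 + 2
11: 1339 = 11·121 + 8
13: 1339 = 13·103

13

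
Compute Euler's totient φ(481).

432

Factor: 481 = 13 · 37.
φ(481) = (13−1) · (37−1) = 12 · 36 = 432.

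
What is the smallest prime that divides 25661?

67

25661 is odd.
Digit sum 20, not divisible by 3.
Ends in 1: not divisible by 5.
7: 25661 = 7·3665 + 6
11: 25661 = 11·2332 + 9
13: 25661 = 13·1973 + 12
17: 25661 = 17·1509 + 8
19: 25661 = 19·1350 + 11
23: 25661 = 23·1115 + 16
29: 25661 = 29·884 + 25
31: 25661 = 31·827 + 24
37: 25661 = 37·693 + 20
41: 25661 = 41·625 + 36
43: 25661 = 43·596 + 33
47: 25661 = 47·545 + 46
53: 25661 = 53·484 + 9
59: 25661 = 59·434 + 55
61: 25661 = 61·420 + 41
67: 25661 = 67·383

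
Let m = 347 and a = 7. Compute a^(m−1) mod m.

7^1 ≡ 7 (mod 347)
7^2 ≡ 7^2 = 49 ≡ 49 (mod 347)
7^4 ≡ 49^2 = 2401 ≡ 319 (mod 347)
7^8 ≡ 319^2 = 101761 ≡ 90 (mod 347)
7^16 ≡ 90^2 = 8100 ≡ 119 (mod 347)
7^32 ≡ 119^2 = 14161 ≡ 281 (mod 347)
7^64 ≡ 281^2 = 78961 ≡ 192 (mod 347)
7^128 ≡ 192^2 = 36864 ≡ 82 (mod 347)
7^256 ≡ 82^2 = 6724 ≡ 131 (mod 347)
346 = 256 + 64 + 16 + 8 + 2 in binary powers of 2.
So 7^346 ≡ 131 · 192 · 119 · 90 · 49 ≡ 1 (mod 347).
Since the result is 1, base 7 gives no evidence that 347 is composite.

1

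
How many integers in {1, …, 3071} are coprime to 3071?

2952

Factor: 3071 = 37 · 83.
φ(3071) = (37−1) · (83−1) = 36 · 82 = 2952.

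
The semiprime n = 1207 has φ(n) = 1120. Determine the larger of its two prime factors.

φ(n) = (p−1)(q−1) = n − (p+q) + 1, so p + q = 1207 − 1120 + 1 = 88.
p and q are the roots of t² − 88t + 1207 = 0.
Discriminant: 88² − 4·1207 = 7744 − 4828 = 2916; √2916 = 54.
q = (88 − 54)/2 = 17, p = (88 + 54)/2 = 71.
Check: 17 · 71 = 1207.

71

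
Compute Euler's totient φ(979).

Factor: 979 = 11 · 89.
φ(979) = (11−1) · (89−1) = 10 · 88 = 880.

880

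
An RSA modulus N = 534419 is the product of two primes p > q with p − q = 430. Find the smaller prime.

Since p = q + 430, we have 534419 = q(q + 430), so q² + 430q − 534419 = 0.
Discriminant: 430² + 4·534419 = 184900 + 2137676 = 2322576; √2322576 = 1524.
q = (−430 + 1524)/2 = 547, and p = q + 430 = 977.
Check: 547 · 977 = 534419.

547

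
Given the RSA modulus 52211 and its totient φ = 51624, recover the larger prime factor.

φ(n) = (p−1)(q−1) = n − (p+q) + 1, so p + q = 52211 − 51624 + 1 = 588.
p and q are the roots of t² − 588t + 52211 = 0.
Discriminant: 588² − 4·52211 = 345744 − 208844 = 136900; √136900 = 370.
q = (588 − 370)/2 = 109, p = (588 + 370)/2 = 479.
Check: 109 · 479 = 52211.

479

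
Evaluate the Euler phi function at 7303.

7128

Factor: 7303 = 67 · 109.
φ(7303) = (67−1) · (109−1) = 66 · 108 = 7128.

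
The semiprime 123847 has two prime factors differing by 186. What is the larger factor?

Since p = q + 186, we have 123847 = q(q + 186), so q² + 186q − 123847 = 0.
Discriminant: 186² + 4·123847 = 34596 + 495388 = 529984; √529984 = 728.
q = (−186 + 728)/2 = 271, and p = q + 186 = 457.
Check: 271 · 457 = 123847.

457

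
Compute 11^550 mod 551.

410

11^1 ≡ 11 (mod 551)
11^2 ≡ 11^2 = 121 ≡ 121 (mod 551)
11^4 ≡ 121^2 = 14641 ≡ 315 (mod 551)
11^8 ≡ 315^2 = 99225 ≡ 45 (mod 551)
11^16 ≡ 45^2 = 2025 ≡ 372 (mod 551)
11^32 ≡ 372^2 = 138384 ≡ 83 (mod 551)
11^64 ≡ 83^2 = 6889 ≡ 277 (mod 551)
11^128 ≡ 277^2 = 76729 ≡ 140 (mod 551)
11^256 ≡ 140^2 = 19600 ≡ 315 (mod 551)
11^512 ≡ 315^2 = 99225 ≡ 45 (mod 551)
550 = 512 + 32 + 4 + 2 in binary powers of 2.
So 11^550 ≡ 45 · 83 · 315 · 121 ≡ 410 (mod 551).
Since 410 ≠ 1, base 11 is a Fermat witness: 551 is composite.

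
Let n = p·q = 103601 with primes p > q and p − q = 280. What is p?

Since p = q + 280, we have 103601 = q(q + 280), so q² + 280q − 103601 = 0.
Discriminant: 280² + 4·103601 = 78400 + 414404 = 492804; √492804 = 702.
q = (−280 + 702)/2 = 211, and p = q + 280 = 491.
Check: 211 · 491 = 103601.

491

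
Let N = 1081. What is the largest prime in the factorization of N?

47

1081 = 23 · 47
47 is prime.
So 1081 = 23 · 47; the largest prime factor is 47.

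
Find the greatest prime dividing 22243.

22243 = 13 · 1711
1711 = 29 · 59
59 is prime.
So 22243 = 13 · 29 · 59; the largest prime factor is 59.

59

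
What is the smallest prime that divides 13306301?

89

13306301 is odd.
Digit sum 17, not divisible by 3.
Ends in 1: not divisible by 5.
7: 13306301 = 7·1900900 + 1
11: 13306301 = 11·1209663 + 8
13: 13306301 = 13·1023561 + 8
17: 13306301 = 17·782723 + 10
19: 13306301 = 19·700331 + 12
23: 13306301 = 23·578534 + 19
29: 13306301 = 29·458837 + 28
31: 13306301 = 31·429235 + 16
37: 13306301 = 37·359629 + 28
41: 13306301 = 41·324543 + 38
43: 13306301 = 43·309448 + 37
47: 13306301 = 47·283112 + 37
53: 13306301 = 53·251062 + 15
59: 13306301 = 59·225530 + 31
61: 13306301 = 61·218136 + 5
67: 13306301 = 67·198601 + 34
71: 13306301 = 71·187412 + 49
73: 13306301 = 73·182278 + 7
79: 13306301 = 79·168434 + 15
83: 13306301 = 83·160316 + 73
89: 13306301 = 89·149509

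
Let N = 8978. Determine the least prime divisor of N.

2

8978 is even: 2 divides it.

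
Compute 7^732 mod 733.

1

7^1 ≡ 7 (mod 733)
7^2 ≡ 7^2 = 49 ≡ 49 (mod 733)
7^4 ≡ 49^2 = 2401 ≡ 202 (mod 733)
7^8 ≡ 202^2 = 40804 ≡ 489 (mod 733)
7^16 ≡ 489^2 = 239121 ≡ 163 (mod 733)
7^32 ≡ 163^2 = 26569 ≡ 181 (mod 733)
7^64 ≡ 181^2 = 32761 ≡ 509 (mod 733)
7^128 ≡ 509^2 = 259081 ≡ 332 (mod 733)
7^256 ≡ 332^2 = 110224 ≡ 274 (mod 733)
7^512 ≡ 274^2 = 75076 ≡ 310 (mod 733)
732 = 512 + 128 + 64 + 16 + 8 + 4 in binary powers of 2.
So 7^732 ≡ 310 · 332 · 509 · 163 · 489 · 202 ≡ 1 (mod 733).
Since the result is 1, base 7 gives no evidence that 733 is composite.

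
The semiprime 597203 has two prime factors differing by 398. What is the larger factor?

Since p = q + 398, we have 597203 = q(q + 398), so q² + 398q − 597203 = 0.
Discriminant: 398² + 4·597203 = 158404 + 2388812 = 2547216; √2547216 = 1596.
q = (−398 + 1596)/2 = 599, and p = q + 398 = 997.
Check: 599 · 997 = 597203.

997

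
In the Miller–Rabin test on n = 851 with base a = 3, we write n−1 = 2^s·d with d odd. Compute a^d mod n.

324

851 − 1 = 850 = 2^1 · 425, so d = 425.
3^1 ≡ 3 (mod 851)
3^2 ≡ 3^2 = 9 ≡ 9 (mod 851)
3^4 ≡ 9^2 = 81 ≡ 81 (mod 851)
3^8 ≡ 81^2 = 6561 ≡ 604 (mod 851)
3^16 ≡ 604^2 = 364816 ≡ 588 (mod 851)
3^32 ≡ 588^2 = 345744 ≡ 238 (mod 851)
3^64 ≡ 238^2 = 56644 ≡ 478 (mod 851)
3^128 ≡ 478^2 = 228484 ≡ 416 (mod 851)
3^256 ≡ 416^2 = 173056 ≡ 303 (mod 851)
425 = 256 + 128 + 32 + 8 + 1 in binary powers of 2.
So 3^425 ≡ 303 · 416 · 238 · 604 · 3 ≡ 324 (mod 851).
Squaring chain: 324; never reaches −1, so base 3 is a Miller–Rabin witness that 851 is composite.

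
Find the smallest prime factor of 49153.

49153 is odd.
Digit sum 22, not divisible by 3.
Ends in 3: not divisible by 5.
7: 49153 = 7·7021 + 6
11: 49153 = 11·4468 + 5
13: 49153 = 13·3781

13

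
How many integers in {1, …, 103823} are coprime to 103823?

101614

Factor: 103823 = 47^3.
φ(103823) = 47^2·(47−1) = 101614.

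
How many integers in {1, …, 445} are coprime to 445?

352

Factor: 445 = 5 · 89.
φ(445) = (5−1) · (89−1) = 4 · 88 = 352.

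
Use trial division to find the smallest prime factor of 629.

629 is odd.
Digit sum 17, not divisible by 3.
Ends in 9: not divisible by 5.
7: 629 = 7·89 + 6
11: 629 = 11·57 + 2
13: 629 = 13·48 + 5
17: 629 = 17·37

17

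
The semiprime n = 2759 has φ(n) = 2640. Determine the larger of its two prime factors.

φ(n) = (p−1)(q−1) = n − (p+q) + 1, so p + q = 2759 − 2640 + 1 = 120.
p and q are the roots of t² − 120t + 2759 = 0.
Discriminant: 120² − 4·2759 = 14400 − 11036 = 3364; √3364 = 58.
q = (120 − 58)/2 = 31, p = (120 + 58)/2 = 89.
Check: 31 · 89 = 2759.

89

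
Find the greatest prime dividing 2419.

2419 = 41 · 59
59 is prime.
So 2419 = 41 · 59; the largest prime factor is 59.

59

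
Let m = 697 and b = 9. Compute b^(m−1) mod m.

9^1 ≡ 9 (mod 697)
9^2 ≡ 9^2 = 81 ≡ 81 (mod 697)
9^4 ≡ 81^2 = 6561 ≡ 288 (mod 697)
9^8 ≡ 288^2 = 82944 ≡ 1 (mod 697)
9^16 ≡ 1^2 = 1 ≡ 1 (mod 697)
9^32 ≡ 1^2 = 1 ≡ 1 (mod 697)
9^64 ≡ 1^2 = 1 ≡ 1 (mod 697)
9^128 ≡ 1^2 = 1 ≡ 1 (mod 697)
9^256 ≡ 1^2 = 1 ≡ 1 (mod 697)
9^512 ≡ 1^2 = 1 ≡ 1 (mod 697)
696 = 512 + 128 + 32 + 16 + 8 in binary powers of 2.
So 9^696 ≡ 1 · 1 · 1 · 1 · 1 ≡ 1 (mod 697).
Since the result is 1, base 9 gives no evidence that 697 is composite.

1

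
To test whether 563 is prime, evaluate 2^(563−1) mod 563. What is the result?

1

2^1 ≡ 2 (mod 563)
2^2 ≡ 2^2 = 4 ≡ 4 (mod 563)
2^4 ≡ 4^2 = 16 ≡ 16 (mod 563)
2^8 ≡ 16^2 = 256 ≡ 256 (mod 563)
2^16 ≡ 256^2 = 65536 ≡ 228 (mod 563)
2^32 ≡ 228^2 = 51984 ≡ 188 (mod 563)
2^64 ≡ 188^2 = 35344 ≡ 438 (mod 563)
2^128 ≡ 438^2 = 191844 ≡ 424 (mod 563)
2^256 ≡ 424^2 = 179776 ≡ 179 (mod 563)
2^512 ≡ 179^2 = 32041 ≡ 513 (mod 563)
562 = 512 + 32 + 16 + 2 in binary powers of 2.
So 2^562 ≡ 513 · 188 · 228 · 4 ≡ 1 (mod 563).
Since the result is 1, base 2 gives no evidence that 563 is composite.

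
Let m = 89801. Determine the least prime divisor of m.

89801 is odd.
Digit sum 26, not divisible by 3.
Ends in 1: not divisible by 5.
7: 89801 = 7·12828 + 5
11: 89801 = 11·8163 + 8
13: 89801 = 13·6907 + 10
17: 89801 = 17·5282 + 7
19: 89801 = 19·4726 + 7
23: 89801 = 23·3904 + 9
29: 89801 = 29·3096 + 17
31: 89801 = 31·2896 + 25
37: 89801 = 37·2427 + 2
41: 89801 = 41·2190 + 11
43: 89801 = 43·2088 + 17
47: 89801 = 47·1910 + 31
53: 89801 = 53·1694 + 19
59: 89801 = 59·1522 + 3
61: 89801 = 61·1472 + 9
67: 89801 = 67·1340 + 21
71: 89801 = 71·1264 + 57
73: 89801 = 73·1230 + 11
79: 89801 = 79·1136 + 57
83: 89801 = 83·1081 + 78
89: 89801 = 89·1009

89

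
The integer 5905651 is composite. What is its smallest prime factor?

97

5905651 is odd.
Digit sum 31, not divisible by 3.
Ends in 1: not divisible by 5.
7: 5905651 = 7·843664 + 3
11: 5905651 = 11·536877 + 4
13: 5905651 = 13·454280 + 11
17: 5905651 = 17·347391 + 4
19: 5905651 = 19·310823 + 14
23: 5905651 = 23·256767 + 10
29: 5905651 = 29·203643 + 4
31: 5905651 = 31·190504 + 27
37: 5905651 = 37·159612 + 7
41: 5905651 = 41·144040 + 11
43: 5905651 = 43·137340 + 31
47: 5905651 = 47·125652 + 7
53: 5905651 = 53·111427 + 20
59: 5905651 = 59·100095 + 46
61: 5905651 = 61·96813 + 58
67: 5905651 = 67·88144 + 3
71: 5905651 = 71·83178 + 13
73: 5905651 = 73·80899 + 24
79: 5905651 = 79·74755 + 6
83: 5905651 = 83·71152 + 35
89: 5905651 = 89·66355 + 56
97: 5905651 = 97·60883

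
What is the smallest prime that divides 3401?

19

3401 is odd.
Digit sum 8, not divisible by 3.
Ends in 1: not divisible by 5.
7: 3401 = 7·485 + 6
11: 3401 = 11·309 + 2
13: 3401 = 13·261 + 8
17: 3401 = 17·200 + 1
19: 3401 = 19·179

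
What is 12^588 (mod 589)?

12^1 ≡ 12 (mod 589)
12^2 ≡ 12^2 = 144 ≡ 144 (mod 589)
12^4 ≡ 144^2 = 20736 ≡ 121 (mod 589)
12^8 ≡ 121^2 = 14641 ≡ 505 (mod 589)
12^16 ≡ 505^2 = 255025 ≡ 577 (mod 589)
12^32 ≡ 577^2 = 332929 ≡ 144 (mod 589)
12^64 ≡ 144^2 = 20736 ≡ 121 (mod 589)
12^128 ≡ 121^2 = 14641 ≡ 505 (mod 589)
12^256 ≡ 505^2 = 255025 ≡ 577 (mod 589)
12^512 ≡ 577^2 = 332929 ≡ 144 (mod 589)
588 = 512 + 64 + 8 + 4 in binary powers of 2.
So 12^588 ≡ 144 · 121 · 505 · 121 ≡ 39 (mod 589).
Since 39 ≠ 1, base 12 is a Fermat witness: 589 is composite.

39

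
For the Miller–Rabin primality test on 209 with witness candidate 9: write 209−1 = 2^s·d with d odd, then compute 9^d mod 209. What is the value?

209 − 1 = 208 = 2^4 · 13, so d = 13.
9^1 ≡ 9 (mod 209)
9^2 ≡ 9^2 = 81 ≡ 81 (mod 209)
9^4 ≡ 81^2 = 6561 ≡ 82 (mod 209)
9^8 ≡ 82^2 = 6724 ≡ 36 (mod 209)
13 = 8 + 4 + 1 in binary powers of 2.
So 9^13 ≡ 36 · 82 · 9 ≡ 25 (mod 209).
Squaring chain: 25 → 207 → 4 → 16; never reaches −1, so base 9 is a Miller–Rabin witness that 209 is composite.

25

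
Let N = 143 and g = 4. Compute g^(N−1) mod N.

126

4^1 ≡ 4 (mod 143)
4^2 ≡ 4^2 = 16 ≡ 16 (mod 143)
4^4 ≡ 16^2 = 256 ≡ 113 (mod 143)
4^8 ≡ 113^2 = 12769 ≡ 42 (mod 143)
4^16 ≡ 42^2 = 1764 ≡ 48 (mod 143)
4^32 ≡ 48^2 = 2304 ≡ 16 (mod 143)
4^64 ≡ 16^2 = 256 ≡ 113 (mod 143)
4^128 ≡ 113^2 = 12769 ≡ 42 (mod 143)
142 = 128 + 8 + 4 + 2 in binary powers of 2.
So 4^142 ≡ 42 · 42 · 113 · 16 ≡ 126 (mod 143).
Since 126 ≠ 1, base 4 is a Fermat witness: 143 is composite.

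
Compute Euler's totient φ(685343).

658944

Factor: 685343 = 53 · 67 · 193.
φ(685343) = (53−1) · (67−1) · (193−1) = 52 · 66 · 192 = 658944.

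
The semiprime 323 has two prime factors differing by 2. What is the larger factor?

19

Since p = q + 2, we have 323 = q(q + 2), so q² + 2q − 323 = 0.
Discriminant: 2² + 4·323 = 4 + 1292 = 1296; √1296 = 36.
q = (−2 + 36)/2 = 17, and p = q + 2 = 19.
Check: 17 · 19 = 323.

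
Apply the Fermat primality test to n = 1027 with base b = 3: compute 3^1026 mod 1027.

3^1 ≡ 3 (mod 1027)
3^2 ≡ 3^2 = 9 ≡ 9 (mod 1027)
3^4 ≡ 9^2 = 81 ≡ 81 (mod 1027)
3^8 ≡ 81^2 = 6561 ≡ 399 (mod 1027)
3^16 ≡ 399^2 = 159201 ≡ 16 (mod 1027)
3^32 ≡ 16^2 = 256 ≡ 256 (mod 1027)
3^64 ≡ 256^2 = 65536 ≡ 835 (mod 1027)
3^128 ≡ 835^2 = 697225 ≡ 919 (mod 1027)
3^256 ≡ 919^2 = 844561 ≡ 367 (mod 1027)
3^512 ≡ 367^2 = 134689 ≡ 152 (mod 1027)
3^1024 ≡ 152^2 = 23104 ≡ 510 (mod 1027)
1026 = 1024 + 2 in binary powers of 2.
So 3^1026 ≡ 510 · 9 ≡ 482 (mod 1027).
Since 482 ≠ 1, base 3 is a Fermat witness: 1027 is composite.

482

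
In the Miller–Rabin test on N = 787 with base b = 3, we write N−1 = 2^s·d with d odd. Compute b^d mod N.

787 − 1 = 786 = 2^1 · 393, so d = 393.
3^1 ≡ 3 (mod 787)
3^2 ≡ 3^2 = 9 ≡ 9 (mod 787)
3^4 ≡ 9^2 = 81 ≡ 81 (mod 787)
3^8 ≡ 81^2 = 6561 ≡ 265 (mod 787)
3^16 ≡ 265^2 = 70225 ≡ 182 (mod 787)
3^32 ≡ 182^2 = 33124 ≡ 70 (mod 787)
3^64 ≡ 70^2 = 4900 ≡ 178 (mod 787)
3^128 ≡ 178^2 = 31684 ≡ 204 (mod 787)
3^256 ≡ 204^2 = 41616 ≡ 692 (mod 787)
393 = 256 + 128 + 8 + 1 in binary powers of 2.
So 3^393 ≡ 692 · 204 · 265 · 3 ≡ 786 (mod 787).
Since 3^d ≡ 786 (mod 787), base 3 does not prove 787 composite.

786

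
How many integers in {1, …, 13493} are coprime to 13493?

Factor: 13493 = 103 · 131.
φ(13493) = (103−1) · (131−1) = 102 · 130 = 13260.

13260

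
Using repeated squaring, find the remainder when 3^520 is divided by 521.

1

3^1 ≡ 3 (mod 521)
3^2 ≡ 3^2 = 9 ≡ 9 (mod 521)
3^4 ≡ 9^2 = 81 ≡ 81 (mod 521)
3^8 ≡ 81^2 = 6561 ≡ 309 (mod 521)
3^16 ≡ 309^2 = 95481 ≡ 138 (mod 521)
3^32 ≡ 138^2 = 19044 ≡ 288 (mod 521)
3^64 ≡ 288^2 = 82944 ≡ 105 (mod 521)
3^128 ≡ 105^2 = 11025 ≡ 84 (mod 521)
3^256 ≡ 84^2 = 7056 ≡ 283 (mod 521)
3^512 ≡ 283^2 = 80089 ≡ 376 (mod 521)
520 = 512 + 8 in binary powers of 2.
So 3^520 ≡ 376 · 309 ≡ 1 (mod 521).
Since the result is 1, base 3 gives no evidence that 521 is composite.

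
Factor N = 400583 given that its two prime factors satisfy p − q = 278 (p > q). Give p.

787

Since p = q + 278, we have 400583 = q(q + 278), so q² + 278q − 400583 = 0.
Discriminant: 278² + 4·400583 = 77284 + 1602332 = 1679616; √1679616 = 1296.
q = (−278 + 1296)/2 = 509, and p = q + 278 = 787.
Check: 509 · 787 = 400583.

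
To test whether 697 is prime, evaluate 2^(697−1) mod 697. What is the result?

2^1 ≡ 2 (mod 697)
2^2 ≡ 2^2 = 4 ≡ 4 (mod 697)
2^4 ≡ 4^2 = 16 ≡ 16 (mod 697)
2^8 ≡ 16^2 = 256 ≡ 256 (mod 697)
2^16 ≡ 256^2 = 65536 ≡ 18 (mod 697)
2^32 ≡ 18^2 = 324 ≡ 324 (mod 697)
2^64 ≡ 324^2 = 104976 ≡ 426 (mod 697)
2^128 ≡ 426^2 = 181476 ≡ 256 (mod 697)
2^256 ≡ 256^2 = 65536 ≡ 18 (mod 697)
2^512 ≡ 18^2 = 324 ≡ 324 (mod 697)
696 = 512 + 128 + 32 + 16 + 8 in binary powers of 2.
So 2^696 ≡ 324 · 256 · 324 · 18 · 256 ≡ 18 (mod 697).
Since 18 ≠ 1, base 2 is a Fermat witness: 697 is composite.

18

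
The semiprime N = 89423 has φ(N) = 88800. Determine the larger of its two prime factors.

φ(n) = (p−1)(q−1) = n − (p+q) + 1, so p + q = 89423 − 88800 + 1 = 624.
p and q are the roots of t² − 624t + 89423 = 0.
Discriminant: 624² − 4·89423 = 389376 − 357692 = 31684; √31684 = 178.
q = (624 − 178)/2 = 223, p = (624 + 178)/2 = 401.
Check: 223 · 401 = 89423.

401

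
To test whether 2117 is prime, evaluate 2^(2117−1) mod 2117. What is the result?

2^1 ≡ 2 (mod 2117)
2^2 ≡ 2^2 = 4 ≡ 4 (mod 2117)
2^4 ≡ 4^2 = 16 ≡ 16 (mod 2117)
2^8 ≡ 16^2 = 256 ≡ 256 (mod 2117)
2^16 ≡ 256^2 = 65536 ≡ 2026 (mod 2117)
2^32 ≡ 2026^2 = 4104676 ≡ 1930 (mod 2117)
2^64 ≡ 1930^2 = 3724900 ≡ 1097 (mod 2117)
2^128 ≡ 1097^2 = 1203409 ≡ 953 (mod 2117)
2^256 ≡ 953^2 = 908209 ≡ 16 (mod 2117)
2^512 ≡ 16^2 = 256 ≡ 256 (mod 2117)
2^1024 ≡ 256^2 = 65536 ≡ 2026 (mod 2117)
2^2048 ≡ 2026^2 = 4104676 ≡ 1930 (mod 2117)
2116 = 2048 + 64 + 4 in binary powers of 2.
So 2^2116 ≡ 1930 · 1097 · 16 ≡ 1243 (mod 2117).
Since 1243 ≠ 1, base 2 is a Fermat witness: 2117 is composite.

1243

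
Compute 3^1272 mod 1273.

828

3^1 ≡ 3 (mod 1273)
3^2 ≡ 3^2 = 9 ≡ 9 (mod 1273)
3^4 ≡ 9^2 = 81 ≡ 81 (mod 1273)
3^8 ≡ 81^2 = 6561 ≡ 196 (mod 1273)
3^16 ≡ 196^2 = 38416 ≡ 226 (mod 1273)
3^32 ≡ 226^2 = 51076 ≡ 156 (mod 1273)
3^64 ≡ 156^2 = 24336 ≡ 149 (mod 1273)
3^128 ≡ 149^2 = 22201 ≡ 560 (mod 1273)
3^256 ≡ 560^2 = 313600 ≡ 442 (mod 1273)
3^512 ≡ 442^2 = 195364 ≡ 595 (mod 1273)
3^1024 ≡ 595^2 = 354025 ≡ 131 (mod 1273)
1272 = 1024 + 128 + 64 + 32 + 16 + 8 in binary powers of 2.
So 3^1272 ≡ 131 · 560 · 149 · 156 · 226 · 196 ≡ 828 (mod 1273).
Since 828 ≠ 1, base 3 is a Fermat witness: 1273 is composite.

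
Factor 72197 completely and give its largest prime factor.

72197 = 23 · 3139
3139 = 43 · 73
73 is prime.
So 72197 = 23 · 43 · 73; the largest prime factor is 73.

73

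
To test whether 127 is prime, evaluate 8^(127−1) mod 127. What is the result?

1

8^1 ≡ 8 (mod 127)
8^2 ≡ 8^2 = 64 ≡ 64 (mod 127)
8^4 ≡ 64^2 = 4096 ≡ 32 (mod 127)
8^8 ≡ 32^2 = 1024 ≡ 8 (mod 127)
8^16 ≡ 8^2 = 64 ≡ 64 (mod 127)
8^32 ≡ 64^2 = 4096 ≡ 32 (mod 127)
8^64 ≡ 32^2 = 1024 ≡ 8 (mod 127)
126 = 64 + 32 + 16 + 8 + 4 + 2 in binary powers of 2.
So 8^126 ≡ 8 · 32 · 64 · 8 · 32 · 64 ≡ 1 (mod 127).
Since the result is 1, base 8 gives no evidence that 127 is composite.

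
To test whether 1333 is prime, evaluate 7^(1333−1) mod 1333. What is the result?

388

7^1 ≡ 7 (mod 1333)
7^2 ≡ 7^2 = 49 ≡ 49 (mod 1333)
7^4 ≡ 49^2 = 2401 ≡ 1068 (mod 1333)
7^8 ≡ 1068^2 = 1140624 ≡ 909 (mod 1333)
7^16 ≡ 909^2 = 826281 ≡ 1154 (mod 1333)
7^32 ≡ 1154^2 = 1331716 ≡ 49 (mod 1333)
7^64 ≡ 49^2 = 2401 ≡ 1068 (mod 1333)
7^128 ≡ 1068^2 = 1140624 ≡ 909 (mod 1333)
7^256 ≡ 909^2 = 826281 ≡ 1154 (mod 1333)
7^512 ≡ 1154^2 = 1331716 ≡ 49 (mod 1333)
7^1024 ≡ 49^2 = 2401 ≡ 1068 (mod 1333)
1332 = 1024 + 256 + 32 + 16 + 4 in binary powers of 2.
So 7^1332 ≡ 1068 · 1154 · 49 · 1154 · 1068 ≡ 388 (mod 1333).
Since 388 ≠ 1, base 7 is a Fermat witness: 1333 is composite.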